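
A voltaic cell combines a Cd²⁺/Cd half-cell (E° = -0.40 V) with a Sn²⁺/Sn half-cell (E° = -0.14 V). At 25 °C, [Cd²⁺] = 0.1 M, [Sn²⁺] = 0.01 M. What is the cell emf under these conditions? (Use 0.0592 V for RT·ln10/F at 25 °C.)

0.230 V

The Sn²⁺/Sn couple has the higher reduction potential and acts as the cathode, so E°_cell = -0.14 − (-0.40) = 0.26 V.
Balancing electrons gives n = 2; the reaction quotient is Q = [Cd²⁺]/[Sn²⁺] = 10.0.
At 25 °C, E = E° − (0.0592/n) log Q = 0.26 − (0.0592/2)(1.000) = 0.260 − 0.030 = 0.230 V.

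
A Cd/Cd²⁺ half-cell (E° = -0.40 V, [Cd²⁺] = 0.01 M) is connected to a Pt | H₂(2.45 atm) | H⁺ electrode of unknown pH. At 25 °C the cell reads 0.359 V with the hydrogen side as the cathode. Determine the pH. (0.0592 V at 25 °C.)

E°_cell = 0.40 V and n = 2.
log Q = n(E° − E)/0.0592 = 2×(0.40 − 0.359)/0.0592 = 1.385.
With Q = [Cd²⁺]·P(H₂) / [H⁺]^2, solving for [H⁺] gives log[H⁺] = -1.498, so pH = 1.50.

pH = 1.50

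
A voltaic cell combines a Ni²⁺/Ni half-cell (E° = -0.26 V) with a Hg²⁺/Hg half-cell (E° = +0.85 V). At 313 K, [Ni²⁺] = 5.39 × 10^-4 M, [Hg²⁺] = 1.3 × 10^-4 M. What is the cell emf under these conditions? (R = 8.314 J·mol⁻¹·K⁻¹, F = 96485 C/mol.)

The Hg²⁺/Hg couple has the higher reduction potential and acts as the cathode, so E°_cell = +0.85 − (-0.26) = 1.11 V.
Balancing electrons gives n = 2; the reaction quotient is Q = [Ni²⁺]/[Hg²⁺] = 4.15.
E = E° − (RT/nF) ln Q = 1.11 − (8.314×313)/(2×96485) × (1.422) = 1.110 − 0.019 = 1.091 V.

1.09 V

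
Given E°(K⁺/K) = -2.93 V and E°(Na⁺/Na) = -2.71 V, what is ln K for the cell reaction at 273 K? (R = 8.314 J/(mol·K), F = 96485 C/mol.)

ln K = 9.4

E°_cell = -2.71 − (-2.93) = 0.22 V, with n = 1 electron transferred.
At equilibrium E = 0, so the Nernst equation gives ln K = nFE°/RT = (1)(96485)(0.22)/((8.314)(273)) = 9.35.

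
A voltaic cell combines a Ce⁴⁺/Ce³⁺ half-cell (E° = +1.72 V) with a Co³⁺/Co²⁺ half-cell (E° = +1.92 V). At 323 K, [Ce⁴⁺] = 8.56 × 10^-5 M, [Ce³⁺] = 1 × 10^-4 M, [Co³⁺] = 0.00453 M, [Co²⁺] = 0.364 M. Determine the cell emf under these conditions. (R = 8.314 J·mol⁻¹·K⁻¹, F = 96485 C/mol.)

The Co³⁺/Co²⁺ couple has the higher reduction potential and acts as the cathode, so E°_cell = +1.92 − (+1.72) = 0.20 V.
Balancing electrons gives n = 1; the reaction quotient is Q = [Ce⁴⁺]·[Co²⁺]/([Ce³⁺]·[Co³⁺]) = 68.8.
E = E° − (RT/nF) ln Q = 0.20 − (8.314×323)/(1×96485) × (4.231) = 0.200 − 0.118 = 0.082 V.

0.082 V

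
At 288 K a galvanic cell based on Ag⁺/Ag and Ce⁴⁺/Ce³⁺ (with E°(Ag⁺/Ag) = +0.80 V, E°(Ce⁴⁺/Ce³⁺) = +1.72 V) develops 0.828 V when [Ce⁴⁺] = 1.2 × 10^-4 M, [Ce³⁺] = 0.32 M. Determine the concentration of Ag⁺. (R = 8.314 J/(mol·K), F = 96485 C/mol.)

From the Nernst equation, ln Q = nF(E° − E)/RT = 1×96485×(0.92 − 0.828)/(8.314×288) = 3.707, so Q = 40.7.
With Q = [Ag⁺]·[Ce³⁺]/[Ce⁴⁺] and the known concentrations, [Ag⁺] in the numerator gives [Ag⁺] = 0.015 M.

0.015 M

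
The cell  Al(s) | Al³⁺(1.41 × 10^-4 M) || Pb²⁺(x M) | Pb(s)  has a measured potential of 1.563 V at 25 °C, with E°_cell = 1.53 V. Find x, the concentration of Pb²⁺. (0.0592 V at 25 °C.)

From the Nernst equation, log Q = n(E° − E)/0.0592 = 6(1.53 − 1.563)/0.0592 = -3.345, so Q = 4.52 × 10^-4.
With Q = [Al³⁺]^2/[Pb²⁺]^3 and the known concentrations, [Pb²⁺]^3 in the denominator gives [Pb²⁺] = 0.035 M.

0.035 M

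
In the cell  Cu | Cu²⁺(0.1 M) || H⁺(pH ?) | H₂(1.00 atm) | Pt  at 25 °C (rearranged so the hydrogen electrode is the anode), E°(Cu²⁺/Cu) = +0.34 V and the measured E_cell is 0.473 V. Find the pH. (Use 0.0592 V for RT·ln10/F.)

E°_cell = 0.34 V and n = 2.
log Q = n(E° − E)/0.0592 = 2×(0.34 − 0.473)/0.0592 = -4.493.
With Q = [H⁺]^2 / ([Cu²⁺]·P(H₂)), solving for [H⁺] gives log[H⁺] = -2.747, so pH = 2.75.

pH = 2.75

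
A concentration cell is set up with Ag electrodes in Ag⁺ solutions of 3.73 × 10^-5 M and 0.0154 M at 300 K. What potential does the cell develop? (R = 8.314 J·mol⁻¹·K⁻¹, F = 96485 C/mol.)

0.16 V

Both half-cells are Ag⁺/Ag, so E°_cell = 0. The concentrated side is the cathode; the cell reaction moves Ag⁺ from high to low concentration with n = 1.
Q = [Ag⁺]_dilute/[Ag⁺]_conc = 3.73 × 10^-5/0.0154 = 0.00242.
E = 0 − (RT/nF) ln Q = −((8.314×300)/(1×96485))(-6.023) = 0.1557 V.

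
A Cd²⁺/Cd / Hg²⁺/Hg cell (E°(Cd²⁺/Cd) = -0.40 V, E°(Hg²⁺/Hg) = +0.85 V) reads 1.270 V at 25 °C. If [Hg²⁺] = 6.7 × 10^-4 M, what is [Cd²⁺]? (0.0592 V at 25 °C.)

From the Nernst equation, log Q = n(E° − E)/0.0592 = 2(1.25 − 1.270)/0.0592 = -0.676, so Q = 0.211.
With Q = [Cd²⁺]/[Hg²⁺] and the known concentrations, [Cd²⁺] in the numerator gives [Cd²⁺] = 1.4 × 10^-4 M.

1.4 × 10^-4 M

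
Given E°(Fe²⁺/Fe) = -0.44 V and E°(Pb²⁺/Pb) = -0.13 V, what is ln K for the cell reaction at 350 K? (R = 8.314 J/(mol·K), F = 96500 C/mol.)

ln K = 20.6

E°_cell = -0.13 − (-0.44) = 0.31 V, with n = 2 electrons transferred.
At equilibrium E = 0, so the Nernst equation gives ln K = nFE°/RT = (2)(96500)(0.31)/((8.314)(350)) = 20.56.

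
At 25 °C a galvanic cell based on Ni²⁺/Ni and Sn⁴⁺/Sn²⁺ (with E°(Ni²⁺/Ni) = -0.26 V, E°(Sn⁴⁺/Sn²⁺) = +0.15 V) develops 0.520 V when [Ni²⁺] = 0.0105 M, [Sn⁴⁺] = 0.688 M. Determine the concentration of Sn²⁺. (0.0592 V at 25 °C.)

0.013 M

From the Nernst equation, log Q = n(E° − E)/0.0592 = 2(0.41 − 0.520)/0.0592 = -3.716, so Q = 1.92 × 10^-4.
With Q = [Ni²⁺]·[Sn²⁺]/[Sn⁴⁺] and the known concentrations, [Sn²⁺] in the numerator gives [Sn²⁺] = 0.013 M.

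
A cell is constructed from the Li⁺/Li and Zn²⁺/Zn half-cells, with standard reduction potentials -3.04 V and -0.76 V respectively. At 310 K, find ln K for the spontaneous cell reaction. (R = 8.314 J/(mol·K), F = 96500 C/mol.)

ln K = 170.7

E°_cell = -0.76 − (-3.04) = 2.28 V, with n = 2 electrons transferred.
At equilibrium E = 0, so the Nernst equation gives ln K = nFE°/RT = (2)(96500)(2.28)/((8.314)(310)) = 170.73.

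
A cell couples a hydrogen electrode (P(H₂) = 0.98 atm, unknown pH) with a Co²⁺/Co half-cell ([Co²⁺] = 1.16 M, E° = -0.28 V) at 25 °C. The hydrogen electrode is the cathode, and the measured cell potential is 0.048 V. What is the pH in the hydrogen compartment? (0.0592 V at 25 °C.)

pH = 3.89

E°_cell = 0.28 V and n = 2.
log Q = n(E° − E)/0.0592 = 2×(0.28 − 0.048)/0.0592 = 7.838.
With Q = [Co²⁺]·P(H₂) / [H⁺]^2, solving for [H⁺] gives log[H⁺] = -3.891, so pH = 3.89.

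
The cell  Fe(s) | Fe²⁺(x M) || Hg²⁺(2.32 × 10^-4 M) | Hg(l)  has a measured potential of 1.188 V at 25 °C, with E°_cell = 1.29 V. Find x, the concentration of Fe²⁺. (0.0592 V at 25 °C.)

0.65 M

From the Nernst equation, log Q = n(E° − E)/0.0592 = 2(1.29 − 1.188)/0.0592 = 3.446, so Q = 2790.
With Q = [Fe²⁺]/[Hg²⁺] and the known concentrations, [Fe²⁺] in the numerator gives [Fe²⁺] = 0.65 M.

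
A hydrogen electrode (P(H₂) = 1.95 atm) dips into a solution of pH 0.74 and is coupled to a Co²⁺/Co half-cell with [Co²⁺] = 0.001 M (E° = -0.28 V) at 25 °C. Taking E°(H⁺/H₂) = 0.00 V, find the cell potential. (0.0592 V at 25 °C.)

0.32 V

The hydrogen couple is the cathode, so E°_cell = 0.28 V; n = 2.
[H⁺] = 10^(−0.74) = 0.18 M, and Q = [Co²⁺]·P(H₂) / [H⁺]^2 = 0.0589.
E = E° − (0.0592/2) log Q = 0.28 − (0.0592/2)(-1.230) = 0.316 V.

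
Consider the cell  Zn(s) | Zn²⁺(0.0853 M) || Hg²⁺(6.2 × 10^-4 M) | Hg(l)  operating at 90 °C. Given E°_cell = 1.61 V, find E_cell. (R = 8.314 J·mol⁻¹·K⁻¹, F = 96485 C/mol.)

Balancing electrons gives n = 2; the reaction quotient is Q = [Zn²⁺]/[Hg²⁺] = 138.
E = E° − (RT/nF) ln Q = 1.61 − (8.314×363)/(2×96485) × (4.924) = 1.610 − 0.077 = 1.533 V.

1.53 V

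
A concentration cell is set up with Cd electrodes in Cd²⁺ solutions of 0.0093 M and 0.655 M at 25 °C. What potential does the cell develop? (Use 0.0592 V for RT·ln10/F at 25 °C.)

Both half-cells are Cd²⁺/Cd, so E°_cell = 0. The concentrated side is the cathode; the cell reaction moves Cd²⁺ from high to low concentration with n = 2.
Q = [Cd²⁺]_dilute/[Cd²⁺]_conc = 0.0093/0.655 = 0.0142.
E = 0 − (0.0592/2) log Q = −(0.0592/2)(-1.848) = 0.0547 V.

0.055 V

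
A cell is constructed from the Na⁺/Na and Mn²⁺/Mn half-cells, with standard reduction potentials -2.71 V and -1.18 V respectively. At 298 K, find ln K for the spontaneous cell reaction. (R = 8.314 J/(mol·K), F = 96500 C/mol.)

E°_cell = -1.18 − (-2.71) = 1.53 V, with n = 2 electrons transferred.
At equilibrium E = 0, so the Nernst equation gives ln K = nFE°/RT = (2)(96500)(1.53)/((8.314)(298)) = 119.19.

ln K = 119.2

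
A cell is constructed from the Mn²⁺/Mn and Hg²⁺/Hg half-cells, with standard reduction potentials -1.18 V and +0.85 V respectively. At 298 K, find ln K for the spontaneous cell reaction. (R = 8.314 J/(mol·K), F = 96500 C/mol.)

E°_cell = +0.85 − (-1.18) = 2.03 V, with n = 2 electrons transferred.
At equilibrium E = 0, so the Nernst equation gives ln K = nFE°/RT = (2)(96500)(2.03)/((8.314)(298)) = 158.13.

ln K = 158.1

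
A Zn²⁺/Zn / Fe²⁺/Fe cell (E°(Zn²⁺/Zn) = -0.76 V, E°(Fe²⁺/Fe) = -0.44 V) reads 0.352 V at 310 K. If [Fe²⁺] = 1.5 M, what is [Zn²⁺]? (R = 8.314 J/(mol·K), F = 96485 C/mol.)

From the Nernst equation, ln Q = nF(E° − E)/RT = 2×96485×(0.32 − 0.352)/(8.314×310) = -2.396, so Q = 0.0911.
With Q = [Zn²⁺]/[Fe²⁺] and the known concentrations, [Zn²⁺] in the numerator gives [Zn²⁺] = 0.14 M.

0.14 M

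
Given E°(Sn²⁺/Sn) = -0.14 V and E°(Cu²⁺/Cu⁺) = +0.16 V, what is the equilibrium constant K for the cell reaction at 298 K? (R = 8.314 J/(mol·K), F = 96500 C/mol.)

1.4 × 10^10

E°_cell = +0.16 − (-0.14) = 0.30 V, with n = 2 electrons transferred.
At equilibrium E = 0, so the Nernst equation gives ln K = nFE°/RT = (2)(96500)(0.30)/((8.314)(298)) = 23.37.
K = e^23.37 = 1.4 × 10^10.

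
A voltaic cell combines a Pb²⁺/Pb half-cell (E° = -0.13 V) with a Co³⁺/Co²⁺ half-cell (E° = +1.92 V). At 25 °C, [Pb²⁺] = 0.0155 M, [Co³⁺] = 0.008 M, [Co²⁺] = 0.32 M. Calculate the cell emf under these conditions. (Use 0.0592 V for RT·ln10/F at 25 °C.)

2.01 V

The Co³⁺/Co²⁺ couple has the higher reduction potential and acts as the cathode, so E°_cell = +1.92 − (-0.13) = 2.05 V.
Balancing electrons gives n = 2; the reaction quotient is Q = [Pb²⁺]·[Co²⁺]^2/[Co³⁺]^2 = 24.8.
At 25 °C, E = E° − (0.0592/n) log Q = 2.05 − (0.0592/2)(1.394) = 2.050 − 0.041 = 2.009 V.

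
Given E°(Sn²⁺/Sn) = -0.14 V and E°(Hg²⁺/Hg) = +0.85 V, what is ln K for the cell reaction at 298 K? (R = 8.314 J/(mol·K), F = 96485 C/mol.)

E°_cell = +0.85 − (-0.14) = 0.99 V, with n = 2 electrons transferred.
At equilibrium E = 0, so the Nernst equation gives ln K = nFE°/RT = (2)(96485)(0.99)/((8.314)(298)) = 77.11.

ln K = 77.1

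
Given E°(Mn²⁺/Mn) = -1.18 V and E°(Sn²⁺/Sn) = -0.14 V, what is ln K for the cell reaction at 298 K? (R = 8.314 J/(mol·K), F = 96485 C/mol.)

ln K = 81.0

E°_cell = -0.14 − (-1.18) = 1.04 V, with n = 2 electrons transferred.
At equilibrium E = 0, so the Nernst equation gives ln K = nFE°/RT = (2)(96485)(1.04)/((8.314)(298)) = 81.00.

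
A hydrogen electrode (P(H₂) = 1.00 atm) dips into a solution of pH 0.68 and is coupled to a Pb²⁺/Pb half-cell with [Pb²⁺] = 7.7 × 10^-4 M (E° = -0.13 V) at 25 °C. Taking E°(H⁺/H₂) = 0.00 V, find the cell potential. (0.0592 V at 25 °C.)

0.18 V

The hydrogen couple is the cathode, so E°_cell = 0.13 V; n = 2.
[H⁺] = 10^(−0.68) = 0.21 M, and Q = [Pb²⁺]·P(H₂) / [H⁺]^2 = 0.0176.
E = E° − (0.0592/2) log Q = 0.13 − (0.0592/2)(-1.754) = 0.182 V.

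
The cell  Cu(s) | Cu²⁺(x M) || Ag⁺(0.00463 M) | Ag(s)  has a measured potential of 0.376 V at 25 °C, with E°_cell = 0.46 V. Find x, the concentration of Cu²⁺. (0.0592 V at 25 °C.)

0.015 M

From the Nernst equation, log Q = n(E° − E)/0.0592 = 2(0.46 − 0.376)/0.0592 = 2.838, so Q = 688.
With Q = [Cu²⁺]/[Ag⁺]^2 and the known concentrations, [Cu²⁺] in the numerator gives [Cu²⁺] = 0.015 M.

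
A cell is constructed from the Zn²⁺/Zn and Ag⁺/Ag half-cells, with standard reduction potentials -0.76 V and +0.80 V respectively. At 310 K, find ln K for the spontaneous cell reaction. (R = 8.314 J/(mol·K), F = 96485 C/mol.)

E°_cell = +0.80 − (-0.76) = 1.56 V, with n = 2 electrons transferred.
At equilibrium E = 0, so the Nernst equation gives ln K = nFE°/RT = (2)(96485)(1.56)/((8.314)(310)) = 116.80.

ln K = 116.8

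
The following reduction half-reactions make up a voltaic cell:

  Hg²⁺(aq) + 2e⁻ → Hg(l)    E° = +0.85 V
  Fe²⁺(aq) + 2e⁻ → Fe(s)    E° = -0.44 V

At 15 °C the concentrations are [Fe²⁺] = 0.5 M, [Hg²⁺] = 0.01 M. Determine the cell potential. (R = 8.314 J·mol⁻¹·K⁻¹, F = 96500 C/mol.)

1.24 V

The Hg²⁺/Hg couple has the higher reduction potential and acts as the cathode, so E°_cell = +0.85 − (-0.44) = 1.29 V.
Balancing electrons gives n = 2; the reaction quotient is Q = [Fe²⁺]/[Hg²⁺] = 50.0.
E = E° − (RT/nF) ln Q = 1.29 − (8.314×288)/(2×96500) × (3.912) = 1.290 − 0.049 = 1.241 V.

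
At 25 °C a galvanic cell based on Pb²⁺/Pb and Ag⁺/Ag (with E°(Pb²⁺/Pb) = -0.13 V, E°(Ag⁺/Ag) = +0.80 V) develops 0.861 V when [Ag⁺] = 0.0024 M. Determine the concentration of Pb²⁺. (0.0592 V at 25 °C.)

0.0012 M

From the Nernst equation, log Q = n(E° − E)/0.0592 = 2(0.93 − 0.861)/0.0592 = 2.331, so Q = 214.
With Q = [Pb²⁺]/[Ag⁺]^2 and the known concentrations, [Pb²⁺] in the numerator gives [Pb²⁺] = 0.0012 M.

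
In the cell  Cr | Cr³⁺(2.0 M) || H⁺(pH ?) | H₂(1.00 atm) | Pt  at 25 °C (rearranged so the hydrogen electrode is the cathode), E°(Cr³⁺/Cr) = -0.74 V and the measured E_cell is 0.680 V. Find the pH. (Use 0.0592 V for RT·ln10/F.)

E°_cell = 0.74 V and n = 6.
log Q = n(E° − E)/0.0592 = 6×(0.74 − 0.680)/0.0592 = 6.081.
With Q = [Cr³⁺]^2·P(H₂)^3 / [H⁺]^6, solving for [H⁺] gives log[H⁺] = -0.913, so pH = 0.91.

pH = 0.91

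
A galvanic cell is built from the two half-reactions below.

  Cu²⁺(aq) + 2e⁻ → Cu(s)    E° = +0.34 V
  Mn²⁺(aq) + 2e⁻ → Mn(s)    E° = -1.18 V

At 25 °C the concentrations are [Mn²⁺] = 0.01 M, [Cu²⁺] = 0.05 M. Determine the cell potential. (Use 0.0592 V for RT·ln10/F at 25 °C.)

The Cu²⁺/Cu couple has the higher reduction potential and acts as the cathode, so E°_cell = +0.34 − (-1.18) = 1.52 V.
Balancing electrons gives n = 2; the reaction quotient is Q = [Mn²⁺]/[Cu²⁺] = 0.200.
At 25 °C, E = E° − (0.0592/n) log Q = 1.52 − (0.0592/2)(-0.699) = 1.520 + 0.021 = 1.541 V.

1.54 V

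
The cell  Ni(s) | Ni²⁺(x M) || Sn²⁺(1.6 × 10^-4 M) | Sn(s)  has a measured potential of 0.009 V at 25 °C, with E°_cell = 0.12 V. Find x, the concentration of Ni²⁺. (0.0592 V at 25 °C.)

From the Nernst equation, log Q = n(E° − E)/0.0592 = 2(0.12 − 0.009)/0.0592 = 3.750, so Q = 5620.
With Q = [Ni²⁺]/[Sn²⁺] and the known concentrations, [Ni²⁺] in the numerator gives [Ni²⁺] = 0.9 M.

0.9 M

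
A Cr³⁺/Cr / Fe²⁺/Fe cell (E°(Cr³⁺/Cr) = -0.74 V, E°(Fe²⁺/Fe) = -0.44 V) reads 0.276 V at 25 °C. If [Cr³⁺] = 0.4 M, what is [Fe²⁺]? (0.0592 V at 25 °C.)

From the Nernst equation, log Q = n(E° − E)/0.0592 = 6(0.30 − 0.276)/0.0592 = 2.432, so Q = 271.
With Q = [Cr³⁺]^2/[Fe²⁺]^3 and the known concentrations, [Fe²⁺]^3 in the denominator gives [Fe²⁺] = 0.084 M.

0.084 M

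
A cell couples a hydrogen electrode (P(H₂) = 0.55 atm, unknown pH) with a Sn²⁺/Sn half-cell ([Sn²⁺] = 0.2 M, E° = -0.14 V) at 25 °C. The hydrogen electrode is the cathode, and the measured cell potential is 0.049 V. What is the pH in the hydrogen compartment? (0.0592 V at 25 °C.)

pH = 2.02

E°_cell = 0.14 V and n = 2.
log Q = n(E° − E)/0.0592 = 2×(0.14 − 0.049)/0.0592 = 3.074.
With Q = [Sn²⁺]·P(H₂) / [H⁺]^2, solving for [H⁺] gives log[H⁺] = -2.016, so pH = 2.02.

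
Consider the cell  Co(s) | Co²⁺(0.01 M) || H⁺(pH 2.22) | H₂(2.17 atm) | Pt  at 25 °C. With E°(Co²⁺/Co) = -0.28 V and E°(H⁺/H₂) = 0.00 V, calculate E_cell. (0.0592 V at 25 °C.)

0.20 V

The hydrogen couple is the cathode, so E°_cell = 0.28 V; n = 2.
[H⁺] = 10^(−2.22) = 0.0060 M, and Q = [Co²⁺]·P(H₂) / [H⁺]^2 = 598.
E = E° − (0.0592/2) log Q = 0.28 − (0.0592/2)(2.776) = 0.198 V.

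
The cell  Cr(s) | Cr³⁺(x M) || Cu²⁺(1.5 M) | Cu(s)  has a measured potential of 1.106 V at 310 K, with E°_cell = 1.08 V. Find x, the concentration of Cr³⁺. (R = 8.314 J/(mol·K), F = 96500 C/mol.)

From the Nernst equation, ln Q = nF(E° − E)/RT = 6×96500×(1.08 − 1.106)/(8.314×310) = -5.841, so Q = 0.00291.
With Q = [Cr³⁺]^2/[Cu²⁺]^3 and the known concentrations, [Cr³⁺]^2 in the numerator gives [Cr³⁺] = 0.099 M.

0.099 M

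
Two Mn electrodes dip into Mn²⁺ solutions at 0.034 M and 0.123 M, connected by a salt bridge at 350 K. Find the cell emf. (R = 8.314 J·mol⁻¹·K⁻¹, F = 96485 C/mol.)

Both half-cells are Mn²⁺/Mn, so E°_cell = 0. The concentrated side is the cathode; the cell reaction moves Mn²⁺ from high to low concentration with n = 2.
Q = [Mn²⁺]_dilute/[Mn²⁺]_conc = 0.034/0.123 = 0.276.
E = 0 − (RT/nF) ln Q = −((8.314×350)/(2×96485))(-1.286) = 0.0194 V.

0.019 V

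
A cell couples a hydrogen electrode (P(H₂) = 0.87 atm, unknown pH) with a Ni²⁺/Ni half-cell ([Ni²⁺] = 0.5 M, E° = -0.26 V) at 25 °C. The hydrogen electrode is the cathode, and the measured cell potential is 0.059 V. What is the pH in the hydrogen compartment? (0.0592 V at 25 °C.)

pH = 3.58

E°_cell = 0.26 V and n = 2.
log Q = n(E° − E)/0.0592 = 2×(0.26 − 0.059)/0.0592 = 6.791.
With Q = [Ni²⁺]·P(H₂) / [H⁺]^2, solving for [H⁺] gives log[H⁺] = -3.576, so pH = 3.58.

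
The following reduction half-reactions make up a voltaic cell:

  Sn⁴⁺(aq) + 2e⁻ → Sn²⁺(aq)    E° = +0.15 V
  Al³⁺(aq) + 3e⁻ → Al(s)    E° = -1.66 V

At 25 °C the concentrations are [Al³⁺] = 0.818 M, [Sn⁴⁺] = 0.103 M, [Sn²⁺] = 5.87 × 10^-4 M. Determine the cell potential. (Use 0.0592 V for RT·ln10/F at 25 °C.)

1.88 V

The Sn⁴⁺/Sn²⁺ couple has the higher reduction potential and acts as the cathode, so E°_cell = +0.15 − (-1.66) = 1.81 V.
Balancing electrons gives n = 6; the reaction quotient is Q = [Al³⁺]^2·[Sn²⁺]^3/[Sn⁴⁺]^3 = 1.24 × 10^-7.
At 25 °C, E = E° − (0.0592/n) log Q = 1.81 − (0.0592/6)(-6.907) = 1.810 + 0.068 = 1.878 V.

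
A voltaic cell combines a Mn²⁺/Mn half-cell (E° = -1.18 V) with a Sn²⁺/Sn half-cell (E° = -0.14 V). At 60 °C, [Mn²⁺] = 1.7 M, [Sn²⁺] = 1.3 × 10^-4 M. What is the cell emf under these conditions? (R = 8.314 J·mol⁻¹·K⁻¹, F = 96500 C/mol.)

The Sn²⁺/Sn couple has the higher reduction potential and acts as the cathode, so E°_cell = -0.14 − (-1.18) = 1.04 V.
Balancing electrons gives n = 2; the reaction quotient is Q = [Mn²⁺]/[Sn²⁺] = 1.31 × 10^4.
E = E° − (RT/nF) ln Q = 1.04 − (8.314×333)/(2×96500) × (9.479) = 1.040 − 0.136 = 0.904 V.

0.904 V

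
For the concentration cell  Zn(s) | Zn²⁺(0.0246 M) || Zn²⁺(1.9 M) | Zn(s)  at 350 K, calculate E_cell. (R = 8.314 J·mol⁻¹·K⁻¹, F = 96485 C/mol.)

Both half-cells are Zn²⁺/Zn, so E°_cell = 0. The concentrated side is the cathode; the cell reaction moves Zn²⁺ from high to low concentration with n = 2.
Q = [Zn²⁺]_dilute/[Zn²⁺]_conc = 0.0246/1.9 = 0.0129.
E = 0 − (RT/nF) ln Q = −((8.314×350)/(2×96485))(-4.347) = 0.0656 V.

0.066 V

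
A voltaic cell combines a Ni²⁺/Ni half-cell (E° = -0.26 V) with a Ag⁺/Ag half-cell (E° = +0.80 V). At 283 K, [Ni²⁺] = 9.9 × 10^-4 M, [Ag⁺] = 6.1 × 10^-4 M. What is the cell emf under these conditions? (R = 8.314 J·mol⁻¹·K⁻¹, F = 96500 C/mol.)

0.964 V

The Ag⁺/Ag couple has the higher reduction potential and acts as the cathode, so E°_cell = +0.80 − (-0.26) = 1.06 V.
Balancing electrons gives n = 2; the reaction quotient is Q = [Ni²⁺]/[Ag⁺]^2 = 2660.
E = E° − (RT/nF) ln Q = 1.06 − (8.314×283)/(2×96500) × (7.886) = 1.060 − 0.096 = 0.964 V.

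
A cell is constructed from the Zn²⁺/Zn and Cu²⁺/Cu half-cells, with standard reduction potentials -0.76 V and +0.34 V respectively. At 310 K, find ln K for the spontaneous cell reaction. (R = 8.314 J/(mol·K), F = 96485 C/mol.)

ln K = 82.4

E°_cell = +0.34 − (-0.76) = 1.10 V, with n = 2 electrons transferred.
At equilibrium E = 0, so the Nernst equation gives ln K = nFE°/RT = (2)(96485)(1.10)/((8.314)(310)) = 82.36.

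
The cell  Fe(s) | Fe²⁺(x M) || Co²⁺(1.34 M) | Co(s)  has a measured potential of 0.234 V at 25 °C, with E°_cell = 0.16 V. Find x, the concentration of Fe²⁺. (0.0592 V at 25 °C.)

From the Nernst equation, log Q = n(E° − E)/0.0592 = 2(0.16 − 0.234)/0.0592 = -2.500, so Q = 0.00316.
With Q = [Fe²⁺]/[Co²⁺] and the known concentrations, [Fe²⁺] in the numerator gives [Fe²⁺] = 0.0042 M.

0.0042 M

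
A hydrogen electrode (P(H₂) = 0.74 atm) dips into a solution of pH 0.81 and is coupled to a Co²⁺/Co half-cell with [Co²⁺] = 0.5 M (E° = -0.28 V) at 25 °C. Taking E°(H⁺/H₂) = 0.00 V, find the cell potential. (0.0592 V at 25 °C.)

The hydrogen couple is the cathode, so E°_cell = 0.28 V; n = 2.
[H⁺] = 10^(−0.81) = 0.15 M, and Q = [Co²⁺]·P(H₂) / [H⁺]^2 = 15.4.
E = E° − (0.0592/2) log Q = 0.28 − (0.0592/2)(1.188) = 0.245 V.

0.24 V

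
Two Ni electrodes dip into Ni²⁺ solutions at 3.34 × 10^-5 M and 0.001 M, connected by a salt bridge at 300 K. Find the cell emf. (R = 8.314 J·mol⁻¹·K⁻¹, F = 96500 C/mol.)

0.044 V

Both half-cells are Ni²⁺/Ni, so E°_cell = 0. The concentrated side is the cathode; the cell reaction moves Ni²⁺ from high to low concentration with n = 2.
Q = [Ni²⁺]_dilute/[Ni²⁺]_conc = 3.34 × 10^-5/0.001 = 0.0334.
E = 0 − (RT/nF) ln Q = −((8.314×300)/(2×96500))(-3.399) = 0.0439 V.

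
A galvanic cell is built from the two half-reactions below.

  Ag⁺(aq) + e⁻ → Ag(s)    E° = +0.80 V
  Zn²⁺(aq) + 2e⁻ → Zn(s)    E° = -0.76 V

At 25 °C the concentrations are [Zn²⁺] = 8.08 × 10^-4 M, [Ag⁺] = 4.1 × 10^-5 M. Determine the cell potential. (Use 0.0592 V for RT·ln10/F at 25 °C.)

1.39 V

The Ag⁺/Ag couple has the higher reduction potential and acts as the cathode, so E°_cell = +0.80 − (-0.76) = 1.56 V.
Balancing electrons gives n = 2; the reaction quotient is Q = [Zn²⁺]/[Ag⁺]^2 = 4.81 × 10^5.
At 25 °C, E = E° − (0.0592/n) log Q = 1.56 − (0.0592/2)(5.682) = 1.560 − 0.168 = 1.392 V.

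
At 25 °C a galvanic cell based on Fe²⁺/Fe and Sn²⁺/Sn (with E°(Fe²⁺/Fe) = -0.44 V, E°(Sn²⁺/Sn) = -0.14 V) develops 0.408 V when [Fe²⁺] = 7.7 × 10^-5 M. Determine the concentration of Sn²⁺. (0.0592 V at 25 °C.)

0.34 M

From the Nernst equation, log Q = n(E° − E)/0.0592 = 2(0.30 − 0.408)/0.0592 = -3.649, so Q = 2.25 × 10^-4.
With Q = [Fe²⁺]/[Sn²⁺] and the known concentrations, [Sn²⁺] in the denominator gives [Sn²⁺] = 0.34 M.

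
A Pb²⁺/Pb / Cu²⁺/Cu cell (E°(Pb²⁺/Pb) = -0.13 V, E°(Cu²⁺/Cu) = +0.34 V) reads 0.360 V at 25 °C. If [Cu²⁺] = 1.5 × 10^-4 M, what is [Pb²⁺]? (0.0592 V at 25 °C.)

From the Nernst equation, log Q = n(E° − E)/0.0592 = 2(0.47 − 0.360)/0.0592 = 3.716, so Q = 5200.
With Q = [Pb²⁺]/[Cu²⁺] and the known concentrations, [Pb²⁺] in the numerator gives [Pb²⁺] = 0.78 M.

0.78 M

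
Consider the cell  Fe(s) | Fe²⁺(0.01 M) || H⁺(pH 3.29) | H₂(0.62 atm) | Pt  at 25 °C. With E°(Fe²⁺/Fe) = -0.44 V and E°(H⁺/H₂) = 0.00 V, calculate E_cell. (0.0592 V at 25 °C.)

The hydrogen couple is the cathode, so E°_cell = 0.44 V; n = 2.
[H⁺] = 10^(−3.29) = 5.1 × 10^-4 M, and Q = [Fe²⁺]·P(H₂) / [H⁺]^2 = 2.36 × 10^4.
E = E° − (0.0592/2) log Q = 0.44 − (0.0592/2)(4.372) = 0.311 V.

0.31 V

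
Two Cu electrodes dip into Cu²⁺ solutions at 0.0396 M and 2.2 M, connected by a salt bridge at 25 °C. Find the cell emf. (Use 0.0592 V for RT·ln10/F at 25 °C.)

0.052 V

Both half-cells are Cu²⁺/Cu, so E°_cell = 0. The concentrated side is the cathode; the cell reaction moves Cu²⁺ from high to low concentration with n = 2.
Q = [Cu²⁺]_dilute/[Cu²⁺]_conc = 0.0396/2.2 = 0.0180.
E = 0 − (0.0592/2) log Q = −(0.0592/2)(-1.745) = 0.0517 V.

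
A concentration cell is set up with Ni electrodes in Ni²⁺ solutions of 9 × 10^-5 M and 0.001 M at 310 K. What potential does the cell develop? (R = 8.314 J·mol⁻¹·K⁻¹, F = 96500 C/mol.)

Both half-cells are Ni²⁺/Ni, so E°_cell = 0. The concentrated side is the cathode; the cell reaction moves Ni²⁺ from high to low concentration with n = 2.
Q = [Ni²⁺]_dilute/[Ni²⁺]_conc = 9 × 10^-5/0.001 = 0.0900.
E = 0 − (RT/nF) ln Q = −((8.314×310)/(2×96500))(-2.408) = 0.0322 V.

0.032 V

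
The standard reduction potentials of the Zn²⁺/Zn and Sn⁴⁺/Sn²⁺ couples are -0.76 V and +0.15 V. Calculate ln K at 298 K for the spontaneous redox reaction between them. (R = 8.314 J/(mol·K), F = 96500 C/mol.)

E°_cell = +0.15 − (-0.76) = 0.91 V, with n = 2 electrons transferred.
At equilibrium E = 0, so the Nernst equation gives ln K = nFE°/RT = (2)(96500)(0.91)/((8.314)(298)) = 70.89.

ln K = 70.9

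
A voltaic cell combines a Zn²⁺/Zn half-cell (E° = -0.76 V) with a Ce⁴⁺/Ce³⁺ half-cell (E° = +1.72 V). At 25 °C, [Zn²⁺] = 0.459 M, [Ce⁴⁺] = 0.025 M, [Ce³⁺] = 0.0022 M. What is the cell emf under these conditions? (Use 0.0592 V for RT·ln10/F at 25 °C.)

The Ce⁴⁺/Ce³⁺ couple has the higher reduction potential and acts as the cathode, so E°_cell = +1.72 − (-0.76) = 2.48 V.
Balancing electrons gives n = 2; the reaction quotient is Q = [Zn²⁺]·[Ce³⁺]^2/[Ce⁴⁺]^2 = 0.00355.
At 25 °C, E = E° − (0.0592/n) log Q = 2.48 − (0.0592/2)(-2.449) = 2.480 + 0.072 = 2.552 V.

2.55 V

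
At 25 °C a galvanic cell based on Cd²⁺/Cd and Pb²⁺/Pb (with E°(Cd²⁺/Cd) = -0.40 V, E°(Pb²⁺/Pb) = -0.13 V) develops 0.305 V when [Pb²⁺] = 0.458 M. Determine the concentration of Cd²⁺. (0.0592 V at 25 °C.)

0.03 M

From the Nernst equation, log Q = n(E° − E)/0.0592 = 2(0.27 − 0.305)/0.0592 = -1.182, so Q = 0.0657.
With Q = [Cd²⁺]/[Pb²⁺] and the known concentrations, [Cd²⁺] in the numerator gives [Cd²⁺] = 0.03 M.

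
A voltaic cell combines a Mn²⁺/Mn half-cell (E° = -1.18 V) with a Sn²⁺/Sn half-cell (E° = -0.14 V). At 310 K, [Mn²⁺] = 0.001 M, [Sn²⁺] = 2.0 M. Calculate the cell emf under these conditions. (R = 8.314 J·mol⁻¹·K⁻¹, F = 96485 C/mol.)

The Sn²⁺/Sn couple has the higher reduction potential and acts as the cathode, so E°_cell = -0.14 − (-1.18) = 1.04 V.
Balancing electrons gives n = 2; the reaction quotient is Q = [Mn²⁺]/[Sn²⁺] = 5 × 10^-4.
E = E° − (RT/nF) ln Q = 1.04 − (8.314×310)/(2×96485) × (-7.601) = 1.040 + 0.102 = 1.142 V.

1.14 V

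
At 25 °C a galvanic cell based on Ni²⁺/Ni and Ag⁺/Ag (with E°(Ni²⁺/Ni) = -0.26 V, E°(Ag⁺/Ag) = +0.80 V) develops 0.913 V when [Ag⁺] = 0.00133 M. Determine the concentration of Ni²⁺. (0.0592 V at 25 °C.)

0.16 M

From the Nernst equation, log Q = n(E° − E)/0.0592 = 2(1.06 − 0.913)/0.0592 = 4.966, so Q = 9.25 × 10^4.
With Q = [Ni²⁺]/[Ag⁺]^2 and the known concentrations, [Ni²⁺] in the numerator gives [Ni²⁺] = 0.16 M.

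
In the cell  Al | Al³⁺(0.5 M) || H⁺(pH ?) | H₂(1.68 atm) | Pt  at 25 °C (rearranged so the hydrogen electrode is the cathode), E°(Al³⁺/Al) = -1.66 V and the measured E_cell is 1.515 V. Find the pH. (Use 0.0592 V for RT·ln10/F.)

pH = 2.44

E°_cell = 1.66 V and n = 6.
log Q = n(E° − E)/0.0592 = 6×(1.66 − 1.515)/0.0592 = 14.696.
With Q = [Al³⁺]^2·P(H₂)^3 / [H⁺]^6, solving for [H⁺] gives log[H⁺] = -2.437, so pH = 2.44.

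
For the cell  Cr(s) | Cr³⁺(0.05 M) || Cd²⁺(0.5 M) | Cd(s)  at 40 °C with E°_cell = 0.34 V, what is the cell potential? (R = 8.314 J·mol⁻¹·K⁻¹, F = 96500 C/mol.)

0.358 V

Balancing electrons gives n = 6; the reaction quotient is Q = [Cr³⁺]^2/[Cd²⁺]^3 = 0.0200.
E = E° − (RT/nF) ln Q = 0.34 − (8.314×313)/(6×96500) × (-3.912) = 0.340 + 0.018 = 0.358 V.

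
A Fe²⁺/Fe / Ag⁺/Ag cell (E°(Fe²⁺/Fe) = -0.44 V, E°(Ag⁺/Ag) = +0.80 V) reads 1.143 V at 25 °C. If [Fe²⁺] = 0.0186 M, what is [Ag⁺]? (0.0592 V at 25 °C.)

From the Nernst equation, log Q = n(E° − E)/0.0592 = 2(1.24 − 1.143)/0.0592 = 3.277, so Q = 1890.
With Q = [Fe²⁺]/[Ag⁺]^2 and the known concentrations, [Ag⁺]^2 in the denominator gives [Ag⁺] = 0.0031 M.

0.0031 M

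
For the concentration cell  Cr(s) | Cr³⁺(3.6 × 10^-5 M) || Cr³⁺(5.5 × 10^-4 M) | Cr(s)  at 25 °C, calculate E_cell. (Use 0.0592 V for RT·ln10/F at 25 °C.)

Both half-cells are Cr³⁺/Cr, so E°_cell = 0. The concentrated side is the cathode; the cell reaction moves Cr³⁺ from high to low concentration with n = 3.
Q = [Cr³⁺]_dilute/[Cr³⁺]_conc = 3.6 × 10^-5/5.5 × 10^-4 = 0.0655.
E = 0 − (0.0592/3) log Q = −(0.0592/3)(-1.184) = 0.0234 V.

0.023 V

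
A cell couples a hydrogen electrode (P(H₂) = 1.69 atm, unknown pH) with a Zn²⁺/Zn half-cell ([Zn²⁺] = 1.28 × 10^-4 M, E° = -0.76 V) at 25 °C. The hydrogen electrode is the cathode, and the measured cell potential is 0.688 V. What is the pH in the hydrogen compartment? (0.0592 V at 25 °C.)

E°_cell = 0.76 V and n = 2.
log Q = n(E° − E)/0.0592 = 2×(0.76 − 0.688)/0.0592 = 2.432.
With Q = [Zn²⁺]·P(H₂) / [H⁺]^2, solving for [H⁺] gives log[H⁺] = -3.049, so pH = 3.05.

pH = 3.05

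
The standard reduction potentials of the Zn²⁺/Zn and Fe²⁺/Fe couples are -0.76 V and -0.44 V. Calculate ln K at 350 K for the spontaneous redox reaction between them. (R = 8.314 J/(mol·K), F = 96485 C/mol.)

ln K = 21.2

E°_cell = -0.44 − (-0.76) = 0.32 V, with n = 2 electrons transferred.
At equilibrium E = 0, so the Nernst equation gives ln K = nFE°/RT = (2)(96485)(0.32)/((8.314)(350)) = 21.22.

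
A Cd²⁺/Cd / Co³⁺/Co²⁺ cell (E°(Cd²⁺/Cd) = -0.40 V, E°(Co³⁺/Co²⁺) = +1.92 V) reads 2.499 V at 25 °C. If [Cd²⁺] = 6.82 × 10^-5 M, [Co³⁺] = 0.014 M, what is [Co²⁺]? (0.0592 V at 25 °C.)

From the Nernst equation, log Q = n(E° − E)/0.0592 = 2(2.32 − 2.499)/0.0592 = -6.047, so Q = 8.97 × 10^-7.
With Q = [Cd²⁺]·[Co²⁺]^2/[Co³⁺]^2 and the known concentrations, [Co²⁺]^2 in the numerator gives [Co²⁺] = 0.0016 M.

0.0016 M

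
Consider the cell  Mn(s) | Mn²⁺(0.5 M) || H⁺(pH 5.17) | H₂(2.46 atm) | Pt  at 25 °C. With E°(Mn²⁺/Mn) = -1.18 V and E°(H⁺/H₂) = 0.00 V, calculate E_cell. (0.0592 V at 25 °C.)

0.87 V

The hydrogen couple is the cathode, so E°_cell = 1.18 V; n = 2.
[H⁺] = 10^(−5.17) = 6.8 × 10^-6 M, and Q = [Mn²⁺]·P(H₂) / [H⁺]^2 = 2.69 × 10^10.
E = E° − (0.0592/2) log Q = 1.18 − (0.0592/2)(10.430) = 0.871 V.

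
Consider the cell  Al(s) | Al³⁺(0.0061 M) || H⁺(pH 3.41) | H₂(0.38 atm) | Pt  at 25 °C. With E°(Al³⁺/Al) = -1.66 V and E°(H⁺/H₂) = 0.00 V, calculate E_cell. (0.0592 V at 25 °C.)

1.51 V

The hydrogen couple is the cathode, so E°_cell = 1.66 V; n = 6.
[H⁺] = 10^(−3.41) = 3.9 × 10^-4 M, and Q = [Al³⁺]^2·P(H₂)^3 / [H⁺]^6 = 5.89 × 10^14.
E = E° − (0.0592/6) log Q = 1.66 − (0.0592/6)(14.770) = 1.514 V.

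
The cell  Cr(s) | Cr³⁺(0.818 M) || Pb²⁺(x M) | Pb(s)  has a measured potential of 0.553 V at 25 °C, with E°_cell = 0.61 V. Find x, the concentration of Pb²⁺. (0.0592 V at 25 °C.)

0.01 M

From the Nernst equation, log Q = n(E° − E)/0.0592 = 6(0.61 − 0.553)/0.0592 = 5.777, so Q = 5.98 × 10^5.
With Q = [Cr³⁺]^2/[Pb²⁺]^3 and the known concentrations, [Pb²⁺]^3 in the denominator gives [Pb²⁺] = 0.01 M.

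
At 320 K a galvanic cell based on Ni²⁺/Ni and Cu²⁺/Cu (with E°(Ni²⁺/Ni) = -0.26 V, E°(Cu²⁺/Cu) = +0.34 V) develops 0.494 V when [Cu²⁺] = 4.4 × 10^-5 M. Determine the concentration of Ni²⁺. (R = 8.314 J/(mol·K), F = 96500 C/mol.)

From the Nernst equation, ln Q = nF(E° − E)/RT = 2×96500×(0.60 − 0.494)/(8.314×320) = 7.690, so Q = 2190.
With Q = [Ni²⁺]/[Cu²⁺] and the known concentrations, [Ni²⁺] in the numerator gives [Ni²⁺] = 0.096 M.

0.096 M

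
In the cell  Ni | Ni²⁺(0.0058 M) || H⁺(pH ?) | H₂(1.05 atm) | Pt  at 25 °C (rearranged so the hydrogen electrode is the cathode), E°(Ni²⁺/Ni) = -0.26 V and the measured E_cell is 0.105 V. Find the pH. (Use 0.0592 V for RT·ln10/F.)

E°_cell = 0.26 V and n = 2.
log Q = n(E° − E)/0.0592 = 2×(0.26 − 0.105)/0.0592 = 5.236.
With Q = [Ni²⁺]·P(H₂) / [H⁺]^2, solving for [H⁺] gives log[H⁺] = -3.726, so pH = 3.73.

pH = 3.73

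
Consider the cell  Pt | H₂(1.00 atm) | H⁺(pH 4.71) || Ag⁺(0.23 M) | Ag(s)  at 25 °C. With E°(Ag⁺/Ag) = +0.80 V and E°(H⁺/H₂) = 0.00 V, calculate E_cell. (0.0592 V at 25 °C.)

1.04 V

The Ag⁺/Ag couple is the cathode, so E°_cell = 0.80 V; n = 2.
[H⁺] = 10^(−4.71) = 1.9 × 10^-5 M, and Q = [H⁺]^2 / ([Ag⁺]^2·P(H₂)) = 7.19 × 10^-9.
E = E° − (0.0592/2) log Q = 0.80 − (0.0592/2)(-8.143) = 1.041 V.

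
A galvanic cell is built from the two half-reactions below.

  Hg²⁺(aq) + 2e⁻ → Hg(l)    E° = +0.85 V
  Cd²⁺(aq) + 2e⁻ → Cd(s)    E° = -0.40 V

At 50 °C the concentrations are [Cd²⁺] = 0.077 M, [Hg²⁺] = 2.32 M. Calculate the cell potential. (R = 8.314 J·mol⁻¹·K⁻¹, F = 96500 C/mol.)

The Hg²⁺/Hg couple has the higher reduction potential and acts as the cathode, so E°_cell = +0.85 − (-0.40) = 1.25 V.
Balancing electrons gives n = 2; the reaction quotient is Q = [Cd²⁺]/[Hg²⁺] = 0.0332.
E = E° − (RT/nF) ln Q = 1.25 − (8.314×323)/(2×96500) × (-3.406) = 1.250 + 0.047 = 1.297 V.

1.30 V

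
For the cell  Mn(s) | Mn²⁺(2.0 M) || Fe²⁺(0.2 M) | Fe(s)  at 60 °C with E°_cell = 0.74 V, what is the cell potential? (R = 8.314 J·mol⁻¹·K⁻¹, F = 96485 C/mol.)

Balancing electrons gives n = 2; the reaction quotient is Q = [Mn²⁺]/[Fe²⁺] = 10.0.
E = E° − (RT/nF) ln Q = 0.74 − (8.314×333)/(2×96485) × (2.303) = 0.740 − 0.033 = 0.707 V.

0.707 V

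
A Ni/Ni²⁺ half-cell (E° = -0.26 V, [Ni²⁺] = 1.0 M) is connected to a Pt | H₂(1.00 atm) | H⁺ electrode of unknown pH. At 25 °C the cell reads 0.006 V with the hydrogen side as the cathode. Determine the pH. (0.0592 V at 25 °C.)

E°_cell = 0.26 V and n = 2.
log Q = n(E° − E)/0.0592 = 2×(0.26 − 0.006)/0.0592 = 8.581.
With Q = [Ni²⁺]·P(H₂) / [H⁺]^2, solving for [H⁺] gives log[H⁺] = -4.291, so pH = 4.29.

pH = 4.29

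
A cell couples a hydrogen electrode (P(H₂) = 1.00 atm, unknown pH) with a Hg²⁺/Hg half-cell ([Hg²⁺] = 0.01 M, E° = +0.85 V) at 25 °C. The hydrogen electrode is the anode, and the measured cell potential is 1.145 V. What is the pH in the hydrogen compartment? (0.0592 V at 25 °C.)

pH = 5.98

E°_cell = 0.85 V and n = 2.
log Q = n(E° − E)/0.0592 = 2×(0.85 − 1.145)/0.0592 = -9.966.
With Q = [H⁺]^2 / ([Hg²⁺]·P(H₂)), solving for [H⁺] gives log[H⁺] = -5.983, so pH = 5.98.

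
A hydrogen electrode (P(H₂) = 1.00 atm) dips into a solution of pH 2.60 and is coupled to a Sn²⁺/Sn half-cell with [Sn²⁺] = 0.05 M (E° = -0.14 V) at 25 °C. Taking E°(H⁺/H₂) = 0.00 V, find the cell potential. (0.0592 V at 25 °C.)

0.025 V

The hydrogen couple is the cathode, so E°_cell = 0.14 V; n = 2.
[H⁺] = 10^(−2.60) = 0.0025 M, and Q = [Sn²⁺]·P(H₂) / [H⁺]^2 = 7920.
E = E° − (0.0592/2) log Q = 0.14 − (0.0592/2)(3.899) = 0.025 V.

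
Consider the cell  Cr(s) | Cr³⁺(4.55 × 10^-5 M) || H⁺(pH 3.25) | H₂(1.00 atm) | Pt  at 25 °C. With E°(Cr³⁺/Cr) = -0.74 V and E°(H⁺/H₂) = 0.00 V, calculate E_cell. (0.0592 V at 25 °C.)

The hydrogen couple is the cathode, so E°_cell = 0.74 V; n = 6.
[H⁺] = 10^(−3.25) = 5.6 × 10^-4 M, and Q = [Cr³⁺]^2·P(H₂)^3 / [H⁺]^6 = 6.55 × 10^10.
E = E° − (0.0592/6) log Q = 0.74 − (0.0592/6)(10.816) = 0.633 V.

0.63 V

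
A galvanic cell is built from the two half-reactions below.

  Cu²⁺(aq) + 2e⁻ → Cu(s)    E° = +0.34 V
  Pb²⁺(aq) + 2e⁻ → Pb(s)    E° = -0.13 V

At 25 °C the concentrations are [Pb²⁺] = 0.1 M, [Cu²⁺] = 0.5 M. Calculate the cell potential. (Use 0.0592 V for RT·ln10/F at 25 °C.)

The Cu²⁺/Cu couple has the higher reduction potential and acts as the cathode, so E°_cell = +0.34 − (-0.13) = 0.47 V.
Balancing electrons gives n = 2; the reaction quotient is Q = [Pb²⁺]/[Cu²⁺] = 0.200.
At 25 °C, E = E° − (0.0592/n) log Q = 0.47 − (0.0592/2)(-0.699) = 0.470 + 0.021 = 0.491 V.

0.491 V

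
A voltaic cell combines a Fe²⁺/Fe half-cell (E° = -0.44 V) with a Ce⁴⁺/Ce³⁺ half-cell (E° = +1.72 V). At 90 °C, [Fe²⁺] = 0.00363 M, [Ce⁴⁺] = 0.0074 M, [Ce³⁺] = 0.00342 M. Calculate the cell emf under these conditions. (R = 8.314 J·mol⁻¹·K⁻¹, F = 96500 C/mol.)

2.27 V

The Ce⁴⁺/Ce³⁺ couple has the higher reduction potential and acts as the cathode, so E°_cell = +1.72 − (-0.44) = 2.16 V.
Balancing electrons gives n = 2; the reaction quotient is Q = [Fe²⁺]·[Ce³⁺]^2/[Ce⁴⁺]^2 = 7.75 × 10^-4.
E = E° − (RT/nF) ln Q = 2.16 − (8.314×363)/(2×96500) × (-7.162) = 2.160 + 0.112 = 2.272 V.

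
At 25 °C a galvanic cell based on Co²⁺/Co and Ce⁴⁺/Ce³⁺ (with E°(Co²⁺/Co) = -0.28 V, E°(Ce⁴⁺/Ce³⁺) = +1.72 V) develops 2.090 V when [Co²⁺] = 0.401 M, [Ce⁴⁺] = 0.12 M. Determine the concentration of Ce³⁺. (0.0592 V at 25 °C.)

From the Nernst equation, log Q = n(E° − E)/0.0592 = 2(2.00 − 2.090)/0.0592 = -3.041, so Q = 9.11 × 10^-4.
With Q = [Co²⁺]·[Ce³⁺]^2/[Ce⁴⁺]^2 and the known concentrations, [Ce³⁺]^2 in the numerator gives [Ce³⁺] = 0.0057 M.

0.0057 M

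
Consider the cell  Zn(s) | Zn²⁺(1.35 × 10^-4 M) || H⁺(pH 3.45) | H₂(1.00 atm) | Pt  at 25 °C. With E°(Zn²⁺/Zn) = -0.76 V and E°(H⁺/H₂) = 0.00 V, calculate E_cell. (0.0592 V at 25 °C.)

The hydrogen couple is the cathode, so E°_cell = 0.76 V; n = 2.
[H⁺] = 10^(−3.45) = 3.5 × 10^-4 M, and Q = [Zn²⁺]·P(H₂) / [H⁺]^2 = 1070.
E = E° − (0.0592/2) log Q = 0.76 − (0.0592/2)(3.030) = 0.670 V.

0.67 V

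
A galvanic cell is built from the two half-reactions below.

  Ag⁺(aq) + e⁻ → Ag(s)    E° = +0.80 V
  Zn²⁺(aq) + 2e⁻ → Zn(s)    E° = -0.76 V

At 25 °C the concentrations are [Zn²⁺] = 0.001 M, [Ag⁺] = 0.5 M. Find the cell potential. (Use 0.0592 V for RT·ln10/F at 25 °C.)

The Ag⁺/Ag couple has the higher reduction potential and acts as the cathode, so E°_cell = +0.80 − (-0.76) = 1.56 V.
Balancing electrons gives n = 2; the reaction quotient is Q = [Zn²⁺]/[Ag⁺]^2 = 0.00400.
At 25 °C, E = E° − (0.0592/n) log Q = 1.56 − (0.0592/2)(-2.398) = 1.560 + 0.071 = 1.631 V.

1.63 V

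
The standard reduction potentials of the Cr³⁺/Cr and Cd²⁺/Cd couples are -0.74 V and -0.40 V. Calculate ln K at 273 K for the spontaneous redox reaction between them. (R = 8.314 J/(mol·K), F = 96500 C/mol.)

E°_cell = -0.40 − (-0.74) = 0.34 V, with n = 6 electrons transferred.
At equilibrium E = 0, so the Nernst equation gives ln K = nFE°/RT = (6)(96500)(0.34)/((8.314)(273)) = 86.73.

ln K = 86.7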